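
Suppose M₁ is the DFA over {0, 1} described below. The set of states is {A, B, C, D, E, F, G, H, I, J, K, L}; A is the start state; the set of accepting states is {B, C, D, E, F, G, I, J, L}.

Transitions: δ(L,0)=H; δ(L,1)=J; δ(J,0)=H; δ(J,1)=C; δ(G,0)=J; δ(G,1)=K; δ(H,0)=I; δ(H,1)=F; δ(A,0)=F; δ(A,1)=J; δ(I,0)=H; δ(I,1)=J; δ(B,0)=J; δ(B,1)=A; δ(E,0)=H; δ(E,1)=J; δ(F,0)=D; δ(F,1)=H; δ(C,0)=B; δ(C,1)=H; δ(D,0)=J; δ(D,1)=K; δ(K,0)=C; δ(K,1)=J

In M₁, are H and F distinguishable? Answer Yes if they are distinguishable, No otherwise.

Yes

States {E,G,L} cannot be reached from the start state, so discard them.
Initial partition by acceptance: {B,C,D,F,I,J} | {A,H,K}.
Split {B,C,D,F,I,J} by δ(·,0) → {B,C,D,F} and {I,J}.
Refine {B,C,D,F} on symbol 0: members go to different blocks, giving {B,D} and {C,F}.
Split {A,H,K} by δ(·,0) → {A,K} and {H}.
Split {I,J} by δ(·,1) → {I} and {J}.
The partition is now stable with 6 blocks: {B,D} | {A,K} | {I} | {C,F} | {H} | {J}.
H and F end up in different blocks, so they are distinguishable. For instance, the string 'ε' is accepted from only F.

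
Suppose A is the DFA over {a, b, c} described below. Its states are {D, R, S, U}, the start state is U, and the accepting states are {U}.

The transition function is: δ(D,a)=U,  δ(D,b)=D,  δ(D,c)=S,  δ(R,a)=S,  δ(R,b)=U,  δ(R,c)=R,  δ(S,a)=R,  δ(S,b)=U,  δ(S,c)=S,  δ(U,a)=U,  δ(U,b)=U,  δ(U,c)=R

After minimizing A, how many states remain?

Reachable states from the start: {R,S,U}. Unreachable: {D} — drop them.
P0 = {U} | {R,S}.
No further refinement is possible. Final partition (2 blocks): {U} | {R,S}.

2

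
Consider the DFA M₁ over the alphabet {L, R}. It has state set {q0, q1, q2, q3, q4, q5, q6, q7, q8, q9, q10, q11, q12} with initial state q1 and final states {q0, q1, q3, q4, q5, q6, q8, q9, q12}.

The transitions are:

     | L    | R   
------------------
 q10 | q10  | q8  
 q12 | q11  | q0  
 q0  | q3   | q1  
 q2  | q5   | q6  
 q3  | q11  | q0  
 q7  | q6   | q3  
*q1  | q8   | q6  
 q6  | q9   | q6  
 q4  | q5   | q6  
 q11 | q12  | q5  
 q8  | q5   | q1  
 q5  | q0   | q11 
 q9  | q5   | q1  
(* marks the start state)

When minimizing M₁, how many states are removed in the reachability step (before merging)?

BFS from q1 reaches {q0, q1, q3, q5, q6, q8, q9, q11, q12}; the 4 state(s) q2, q4, q7, q10 are never visited.

4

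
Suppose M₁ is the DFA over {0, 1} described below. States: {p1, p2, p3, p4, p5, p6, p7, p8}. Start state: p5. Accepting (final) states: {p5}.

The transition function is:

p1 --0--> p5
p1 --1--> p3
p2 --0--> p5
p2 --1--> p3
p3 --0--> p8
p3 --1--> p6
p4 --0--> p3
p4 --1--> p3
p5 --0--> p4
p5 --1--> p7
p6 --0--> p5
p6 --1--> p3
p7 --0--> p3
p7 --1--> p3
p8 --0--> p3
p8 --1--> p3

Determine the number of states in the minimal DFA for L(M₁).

4

First remove the unreachable states {p1,p2}; 6 states remain.
Start with accepting vs non-accepting: {p5} | {p3,p4,p6,p7,p8}.
Refine {p3,p4,p6,p7,p8} on symbol 0: members go to different blocks, giving {p3,p4,p7,p8} and {p6}.
Refine {p3,p4,p7,p8} on symbol 1: members go to different blocks, giving {p4,p7,p8} and {p3}.
No further refinement is possible. Final partition (4 blocks): {p5} | {p4,p7,p8} | {p6} | {p3}.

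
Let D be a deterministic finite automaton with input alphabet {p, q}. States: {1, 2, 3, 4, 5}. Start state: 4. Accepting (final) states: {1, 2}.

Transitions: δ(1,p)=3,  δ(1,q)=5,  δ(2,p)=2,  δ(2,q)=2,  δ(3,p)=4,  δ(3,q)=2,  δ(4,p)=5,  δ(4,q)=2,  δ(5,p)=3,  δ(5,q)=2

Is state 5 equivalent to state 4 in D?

States {1} cannot be reached from the start state, so discard them.
Initial partition by acceptance: {2} | {3,4,5}.
The partition is now stable with 2 blocks: {2} | {3,4,5}.
5 and 4 lie in the same block of the stable partition, so they are equivalent — no string distinguishes them.

Yes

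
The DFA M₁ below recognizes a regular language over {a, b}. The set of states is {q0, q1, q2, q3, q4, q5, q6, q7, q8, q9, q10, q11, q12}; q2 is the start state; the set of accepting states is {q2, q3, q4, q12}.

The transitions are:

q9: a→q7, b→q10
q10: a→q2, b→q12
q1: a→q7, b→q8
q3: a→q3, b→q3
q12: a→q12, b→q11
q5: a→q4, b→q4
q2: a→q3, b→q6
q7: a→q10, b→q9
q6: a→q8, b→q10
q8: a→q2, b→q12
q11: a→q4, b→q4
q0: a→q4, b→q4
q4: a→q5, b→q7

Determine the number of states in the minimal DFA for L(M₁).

9

States {q0,q1} cannot be reached from the start state, so discard them.
P0 = {q2,q3,q4,q12} | {q5,q6,q7,q8,q9,q10,q11}.
Split {q2,q3,q4,q12} by δ(·,a) → {q2,q3,q12} and {q4}.
Refine {q2,q3,q12} on symbol b: members go to different blocks, giving {q2,q12} and {q3}.
Split {q2,q12} by δ(·,a) → {q2} and {q12}.
Refine {q5,q6,q7,q8,q9,q10,q11} on symbol a: members go to different blocks, giving {q6,q7,q9} and {q5,q11} and {q8,q10}.
Refine {q6,q7,q9} on symbol a: members go to different blocks, giving {q6,q7} and {q9}.
Refine {q6,q7} on symbol b: members go to different blocks, giving {q6} and {q7}.
The partition is now stable with 9 blocks: {q2} | {q6} | {q4} | {q3} | {q12} | {q5,q11} | {q8,q10} | {q9} | {q7}.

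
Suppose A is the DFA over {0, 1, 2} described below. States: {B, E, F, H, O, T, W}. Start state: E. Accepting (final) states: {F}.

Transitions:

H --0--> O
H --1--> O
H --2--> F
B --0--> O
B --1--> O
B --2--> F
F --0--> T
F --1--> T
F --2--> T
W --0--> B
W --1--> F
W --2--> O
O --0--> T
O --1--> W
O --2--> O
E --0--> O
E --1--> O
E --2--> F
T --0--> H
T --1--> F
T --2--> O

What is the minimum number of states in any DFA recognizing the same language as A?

4

Every state is reachable, so we keep all 7.
P0 = {F} | {B,E,H,O,T,W}.
On input 1, block {B,E,H,O,T,W} splits into {B,E,H,O} and {T,W}.
On input 0, block {B,E,H,O} splits into {B,E,H} and {O}.
No further refinement is possible. Final partition (4 blocks): {F} | {B,E,H} | {T,W} | {O}.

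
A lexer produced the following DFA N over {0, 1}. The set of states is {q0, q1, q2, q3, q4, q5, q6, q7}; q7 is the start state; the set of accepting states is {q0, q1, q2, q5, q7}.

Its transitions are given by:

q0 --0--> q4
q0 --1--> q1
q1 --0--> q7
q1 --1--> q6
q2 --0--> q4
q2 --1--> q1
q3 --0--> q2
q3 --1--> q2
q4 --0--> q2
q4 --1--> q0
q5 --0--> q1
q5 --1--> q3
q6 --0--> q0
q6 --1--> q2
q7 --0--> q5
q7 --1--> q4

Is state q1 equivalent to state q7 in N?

All states are reachable from the start state.
Start with accepting vs non-accepting: {q0,q1,q2,q5,q7} | {q3,q4,q6}.
On input 0, block {q0,q1,q2,q5,q7} splits into {q1,q5,q7} and {q0,q2}.
Stable partition: {q1,q5,q7} | {q3,q4,q6} | {q0,q2} — 3 equivalence classes.
q1 and q7 lie in the same block of the stable partition, so they are equivalent — no string distinguishes them.

Yes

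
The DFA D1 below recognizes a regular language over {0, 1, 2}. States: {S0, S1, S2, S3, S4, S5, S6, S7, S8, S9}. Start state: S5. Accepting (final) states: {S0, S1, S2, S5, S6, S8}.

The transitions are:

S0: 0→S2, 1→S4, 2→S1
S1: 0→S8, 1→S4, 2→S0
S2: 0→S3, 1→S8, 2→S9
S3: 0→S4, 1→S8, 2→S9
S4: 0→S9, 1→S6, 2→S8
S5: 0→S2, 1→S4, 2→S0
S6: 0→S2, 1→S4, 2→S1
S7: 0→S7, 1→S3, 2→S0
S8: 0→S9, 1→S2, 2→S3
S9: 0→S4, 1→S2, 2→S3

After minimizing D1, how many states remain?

4

Reachable states from the start: {S0,S1,S2,S3,S4,S5,S6,S8,S9}. Unreachable: {S7} — drop them.
Start with accepting vs non-accepting: {S0,S1,S2,S5,S6,S8} | {S3,S4,S9}.
Refine {S0,S1,S2,S5,S6,S8} on symbol 0: members go to different blocks, giving {S0,S1,S5,S6} and {S2,S8}.
Split {S3,S4,S9} by δ(·,1) → {S3,S9} and {S4}.
No further refinement is possible. Final partition (4 blocks): {S0,S1,S5,S6} | {S3,S9} | {S2,S8} | {S4}.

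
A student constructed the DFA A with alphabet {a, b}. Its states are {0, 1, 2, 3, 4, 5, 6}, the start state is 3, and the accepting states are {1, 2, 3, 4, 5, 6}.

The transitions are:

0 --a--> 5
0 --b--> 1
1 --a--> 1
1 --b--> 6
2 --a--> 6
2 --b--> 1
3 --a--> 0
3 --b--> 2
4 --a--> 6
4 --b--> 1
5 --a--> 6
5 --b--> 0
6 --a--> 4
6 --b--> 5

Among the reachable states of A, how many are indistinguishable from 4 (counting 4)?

All states are reachable from the start state.
P0 = {1,2,3,4,5,6} | {0}.
On input a, block {1,2,3,4,5,6} splits into {1,2,4,5,6} and {3}.
On input b, block {1,2,4,5,6} splits into {1,2,4,6} and {5}.
On input b, block {1,2,4,6} splits into {1,2,4} and {6}.
On input a, block {1,2,4} splits into {2,4} and {1}.
No further refinement is possible. Final partition (6 blocks): {2,4} | {0} | {3} | {5} | {6} | {1}.
State 4 belongs to the block {2,4}, which has 2 states.

2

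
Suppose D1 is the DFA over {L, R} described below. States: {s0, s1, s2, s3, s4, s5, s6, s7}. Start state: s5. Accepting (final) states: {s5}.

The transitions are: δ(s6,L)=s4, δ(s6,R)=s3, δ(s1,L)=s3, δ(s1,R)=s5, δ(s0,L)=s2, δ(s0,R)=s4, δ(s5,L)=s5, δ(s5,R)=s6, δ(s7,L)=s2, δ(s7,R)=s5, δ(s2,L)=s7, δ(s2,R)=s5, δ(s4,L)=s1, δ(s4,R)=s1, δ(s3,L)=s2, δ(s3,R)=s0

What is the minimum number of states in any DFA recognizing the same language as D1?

Every state is reachable, so we keep all 8.
Start with accepting vs non-accepting: {s5} | {s0,s1,s2,s3,s4,s6,s7}.
Refine {s0,s1,s2,s3,s4,s6,s7} on symbol R: members go to different blocks, giving {s0,s3,s4,s6} and {s1,s2,s7}.
On input L, block {s0,s3,s4,s6} splits into {s0,s3,s4} and {s6}.
Refine {s0,s3,s4} on symbol R: members go to different blocks, giving {s0,s3} and {s4}.
Refine {s0,s3} on symbol R: members go to different blocks, giving {s0} and {s3}.
Split {s1,s2,s7} by δ(·,L) → {s2,s7} and {s1}.
The partition is now stable with 7 blocks: {s5} | {s0} | {s2,s7} | {s6} | {s4} | {s3} | {s1}.

7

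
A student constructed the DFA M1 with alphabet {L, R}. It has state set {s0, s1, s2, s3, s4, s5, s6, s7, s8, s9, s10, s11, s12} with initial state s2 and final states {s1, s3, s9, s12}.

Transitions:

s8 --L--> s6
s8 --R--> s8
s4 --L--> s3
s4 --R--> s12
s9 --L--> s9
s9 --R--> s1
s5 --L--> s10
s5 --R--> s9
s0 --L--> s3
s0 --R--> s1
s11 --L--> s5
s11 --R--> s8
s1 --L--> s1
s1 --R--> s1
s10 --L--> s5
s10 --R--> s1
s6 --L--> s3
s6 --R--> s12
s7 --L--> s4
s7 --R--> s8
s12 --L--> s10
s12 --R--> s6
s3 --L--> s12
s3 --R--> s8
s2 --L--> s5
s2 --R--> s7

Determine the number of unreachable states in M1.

No path from s2 leads to s0, s11; the other 11 states are all reachable.

2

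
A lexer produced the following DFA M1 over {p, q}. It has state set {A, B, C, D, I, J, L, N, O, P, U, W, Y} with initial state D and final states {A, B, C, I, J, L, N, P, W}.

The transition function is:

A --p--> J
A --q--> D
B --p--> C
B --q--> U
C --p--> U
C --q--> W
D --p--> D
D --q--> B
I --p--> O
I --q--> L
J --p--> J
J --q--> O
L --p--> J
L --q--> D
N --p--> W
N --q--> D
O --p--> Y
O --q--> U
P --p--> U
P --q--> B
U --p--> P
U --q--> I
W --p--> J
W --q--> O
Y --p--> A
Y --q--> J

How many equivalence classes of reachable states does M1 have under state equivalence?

First remove the unreachable states {N}; 12 states remain.
P0 = {A,B,C,I,J,L,P,W} | {D,O,U,Y}.
On input p, block {A,B,C,I,J,L,P,W} splits into {A,B,J,L,W} and {C,I,P}.
Split {A,B,J,L,W} by δ(·,p) → {A,J,L,W} and {B}.
On input p, block {D,O,U,Y} splits into {D,O} and {Y} and {U}.
On input p, block {D,O} splits into {D} and {O}.
Split {A,J,L,W} by δ(·,q) → {J,W} and {A,L}.
Split {C,I,P} by δ(·,p) → {C,P} and {I}.
Split {C,P} by δ(·,q) → {P} and {C}.
No further refinement is possible. Final partition (10 blocks): {J,W} | {D} | {P} | {B} | {Y} | {U} | {O} | {A,L} | {I} | {C}.

10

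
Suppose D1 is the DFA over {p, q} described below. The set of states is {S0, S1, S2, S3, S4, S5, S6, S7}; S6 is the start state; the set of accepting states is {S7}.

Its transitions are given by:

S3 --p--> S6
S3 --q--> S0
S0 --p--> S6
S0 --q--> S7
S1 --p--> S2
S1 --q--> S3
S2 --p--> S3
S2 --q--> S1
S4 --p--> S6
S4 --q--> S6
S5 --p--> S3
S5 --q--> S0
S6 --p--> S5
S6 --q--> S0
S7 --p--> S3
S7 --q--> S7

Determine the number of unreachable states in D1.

3

BFS from S6 reaches {S0, S3, S5, S6, S7}; the 3 state(s) S1, S2, S4 are never visited.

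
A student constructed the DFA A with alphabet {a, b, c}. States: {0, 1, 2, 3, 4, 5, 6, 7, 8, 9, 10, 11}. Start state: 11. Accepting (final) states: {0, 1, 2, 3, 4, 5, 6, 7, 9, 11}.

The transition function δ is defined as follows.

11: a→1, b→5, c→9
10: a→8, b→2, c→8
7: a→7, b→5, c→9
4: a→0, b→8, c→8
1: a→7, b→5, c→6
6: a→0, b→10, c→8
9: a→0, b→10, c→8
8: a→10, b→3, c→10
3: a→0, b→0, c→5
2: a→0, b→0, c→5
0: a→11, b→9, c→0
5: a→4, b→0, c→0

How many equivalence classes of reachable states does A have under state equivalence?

P0 = {0,1,2,3,4,5,6,7,9,11} | {8,10}.
Split {0,1,2,3,4,5,6,7,9,11} by δ(·,b) → {0,1,2,3,5,7,11} and {4,6,9}.
On input a, block {0,1,2,3,5,7,11} splits into {0,1,2,3,7,11} and {5}.
Split {0,1,2,3,7,11} by δ(·,b) → {1,7,11} and {2,3} and {0}.
No further refinement is possible. Final partition (6 blocks): {1,7,11} | {8,10} | {4,6,9} | {5} | {2,3} | {0}.

6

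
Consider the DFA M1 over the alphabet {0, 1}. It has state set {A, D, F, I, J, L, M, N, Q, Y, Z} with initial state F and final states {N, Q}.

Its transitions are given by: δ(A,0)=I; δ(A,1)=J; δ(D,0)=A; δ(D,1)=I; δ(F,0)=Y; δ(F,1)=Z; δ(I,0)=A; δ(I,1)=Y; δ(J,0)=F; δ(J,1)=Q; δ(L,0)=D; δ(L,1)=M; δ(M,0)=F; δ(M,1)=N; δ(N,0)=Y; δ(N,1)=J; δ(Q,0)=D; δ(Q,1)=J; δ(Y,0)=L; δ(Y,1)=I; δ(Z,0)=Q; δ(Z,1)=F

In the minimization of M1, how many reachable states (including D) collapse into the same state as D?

All states are reachable from the start state.
Start with accepting vs non-accepting: {N,Q} | {A,D,F,I,J,L,M,Y,Z}.
Split {A,D,F,I,J,L,M,Y,Z} by δ(·,0) → {A,D,F,I,J,L,M,Y} and {Z}.
Refine {A,D,F,I,J,L,M,Y} on symbol 1: members go to different blocks, giving {A,D,I,L,Y} and {J,M} and {F}.
Split {A,D,I,L,Y} by δ(·,1) → {D,I,Y} and {A,L}.
No further refinement is possible. Final partition (6 blocks): {N,Q} | {D,I,Y} | {Z} | {J,M} | {F} | {A,L}.
The equivalence class containing D is {D,I,Y}, of size 3.

3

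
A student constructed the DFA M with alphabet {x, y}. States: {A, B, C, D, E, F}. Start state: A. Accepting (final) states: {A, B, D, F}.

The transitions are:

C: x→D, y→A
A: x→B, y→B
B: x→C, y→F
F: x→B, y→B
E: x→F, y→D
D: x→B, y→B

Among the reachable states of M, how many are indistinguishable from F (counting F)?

3

First remove the unreachable states {E}; 5 states remain.
Start with accepting vs non-accepting: {A,B,D,F} | {C}.
On input x, block {A,B,D,F} splits into {A,D,F} and {B}.
No further refinement is possible. Final partition (3 blocks): {A,D,F} | {C} | {B}.
State F belongs to the block {A,D,F}, which has 3 states.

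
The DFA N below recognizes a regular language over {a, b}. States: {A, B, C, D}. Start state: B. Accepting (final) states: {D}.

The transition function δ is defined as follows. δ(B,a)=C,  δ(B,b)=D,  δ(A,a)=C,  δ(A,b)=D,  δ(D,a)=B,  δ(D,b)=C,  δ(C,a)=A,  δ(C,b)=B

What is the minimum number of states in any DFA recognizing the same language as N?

3

P0 = {D} | {A,B,C}.
Split {A,B,C} by δ(·,b) → {A,B} and {C}.
Stable partition: {D} | {A,B} | {C} — 3 equivalence classes.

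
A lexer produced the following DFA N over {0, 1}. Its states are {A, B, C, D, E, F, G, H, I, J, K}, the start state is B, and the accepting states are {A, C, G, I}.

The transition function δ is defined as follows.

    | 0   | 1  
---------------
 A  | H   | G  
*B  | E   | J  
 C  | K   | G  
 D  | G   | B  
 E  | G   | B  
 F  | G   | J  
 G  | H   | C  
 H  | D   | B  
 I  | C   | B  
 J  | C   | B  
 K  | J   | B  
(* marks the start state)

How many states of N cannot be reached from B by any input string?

No path from B leads to A, F, I; the other 8 states are all reachable.

3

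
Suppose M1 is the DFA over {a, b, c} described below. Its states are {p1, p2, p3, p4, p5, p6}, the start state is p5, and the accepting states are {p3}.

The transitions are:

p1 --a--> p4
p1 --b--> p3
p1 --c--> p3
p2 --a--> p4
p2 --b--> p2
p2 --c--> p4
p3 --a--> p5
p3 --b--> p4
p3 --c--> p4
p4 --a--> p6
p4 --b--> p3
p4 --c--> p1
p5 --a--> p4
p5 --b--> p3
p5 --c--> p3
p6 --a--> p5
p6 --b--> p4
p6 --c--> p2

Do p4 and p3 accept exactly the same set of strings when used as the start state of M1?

All states are reachable from the start state.
P0 = {p3} | {p1,p2,p4,p5,p6}.
On input b, block {p1,p2,p4,p5,p6} splits into {p1,p4,p5} and {p2,p6}.
Refine {p1,p4,p5} on symbol a: members go to different blocks, giving {p1,p5} and {p4}.
On input a, block {p2,p6} splits into {p2} and {p6}.
The partition is now stable with 5 blocks: {p3} | {p1,p5} | {p2} | {p4} | {p6}.
p4 and p3 end up in different blocks, so they are distinguishable. For instance, the string 'ε' is accepted from only p3.

No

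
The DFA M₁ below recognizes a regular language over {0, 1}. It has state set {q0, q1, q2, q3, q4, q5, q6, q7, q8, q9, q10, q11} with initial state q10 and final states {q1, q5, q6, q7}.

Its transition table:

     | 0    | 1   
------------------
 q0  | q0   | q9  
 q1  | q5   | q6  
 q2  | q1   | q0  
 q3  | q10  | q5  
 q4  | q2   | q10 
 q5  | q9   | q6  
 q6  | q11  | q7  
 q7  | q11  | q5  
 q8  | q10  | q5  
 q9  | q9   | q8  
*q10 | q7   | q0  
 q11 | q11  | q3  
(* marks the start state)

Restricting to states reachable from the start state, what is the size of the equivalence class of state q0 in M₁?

First remove the unreachable states {q1,q2,q4}; 9 states remain.
Initial partition by acceptance: {q5,q6,q7} | {q0,q3,q8,q9,q10,q11}.
Split {q0,q3,q8,q9,q10,q11} by δ(·,0) → {q0,q3,q8,q9,q11} and {q10}.
Refine {q0,q3,q8,q9,q11} on symbol 0: members go to different blocks, giving {q0,q9,q11} and {q3,q8}.
On input 1, block {q0,q9,q11} splits into {q9,q11} and {q0}.
No further refinement is possible. Final partition (5 blocks): {q5,q6,q7} | {q9,q11} | {q10} | {q3,q8} | {q0}.
State q0 belongs to the block {q0}, which has 1 states.

1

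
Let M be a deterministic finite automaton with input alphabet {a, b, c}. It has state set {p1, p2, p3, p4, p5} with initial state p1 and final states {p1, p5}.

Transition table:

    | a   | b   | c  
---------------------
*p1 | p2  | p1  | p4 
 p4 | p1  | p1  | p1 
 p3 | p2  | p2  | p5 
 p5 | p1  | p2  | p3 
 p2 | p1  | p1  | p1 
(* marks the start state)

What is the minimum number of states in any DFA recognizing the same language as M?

First remove the unreachable states {p3,p5}; 3 states remain.
Initial partition by acceptance: {p1} | {p2,p4}.
The partition is now stable with 2 blocks: {p1} | {p2,p4}.

2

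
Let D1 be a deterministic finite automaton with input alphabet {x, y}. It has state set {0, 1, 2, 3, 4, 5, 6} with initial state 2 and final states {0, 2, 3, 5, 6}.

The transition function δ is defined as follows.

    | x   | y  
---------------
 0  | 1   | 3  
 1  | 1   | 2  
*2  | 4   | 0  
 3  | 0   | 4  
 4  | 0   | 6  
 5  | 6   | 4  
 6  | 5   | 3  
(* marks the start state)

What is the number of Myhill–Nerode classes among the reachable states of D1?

Start with accepting vs non-accepting: {0,2,3,5,6} | {1,4}.
Split {0,2,3,5,6} by δ(·,x) → {3,5,6} and {0,2}.
Split {3,5,6} by δ(·,x) → {5,6} and {3}.
Refine {5,6} on symbol y: members go to different blocks, giving {5} and {6}.
Split {1,4} by δ(·,x) → {1} and {4}.
Split {0,2} by δ(·,x) → {0} and {2}.
No further refinement is possible. Final partition (7 blocks): {5} | {1} | {0} | {3} | {6} | {4} | {2}.

7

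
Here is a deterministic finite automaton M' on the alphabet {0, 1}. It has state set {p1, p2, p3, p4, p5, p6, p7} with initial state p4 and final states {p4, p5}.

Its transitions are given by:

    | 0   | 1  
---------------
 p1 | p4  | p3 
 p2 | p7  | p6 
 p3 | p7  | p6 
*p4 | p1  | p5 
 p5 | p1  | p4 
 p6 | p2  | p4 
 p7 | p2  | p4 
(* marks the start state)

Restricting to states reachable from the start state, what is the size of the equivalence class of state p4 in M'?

2

All states are reachable from the start state.
P0 = {p4,p5} | {p1,p2,p3,p6,p7}.
Split {p1,p2,p3,p6,p7} by δ(·,0) → {p2,p3,p6,p7} and {p1}.
Split {p2,p3,p6,p7} by δ(·,1) → {p2,p3} and {p6,p7}.
The partition is now stable with 4 blocks: {p4,p5} | {p2,p3} | {p1} | {p6,p7}.
State p4 belongs to the block {p4,p5}, which has 2 states.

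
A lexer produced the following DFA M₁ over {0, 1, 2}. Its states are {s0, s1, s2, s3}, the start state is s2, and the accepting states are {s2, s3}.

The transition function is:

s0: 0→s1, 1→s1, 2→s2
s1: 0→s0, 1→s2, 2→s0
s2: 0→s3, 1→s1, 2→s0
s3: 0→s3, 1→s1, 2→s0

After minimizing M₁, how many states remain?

3

All states are reachable from the start state.
P0 = {s2,s3} | {s0,s1}.
On input 1, block {s0,s1} splits into {s0} and {s1}.
Stable partition: {s2,s3} | {s0} | {s1} — 3 equivalence classes.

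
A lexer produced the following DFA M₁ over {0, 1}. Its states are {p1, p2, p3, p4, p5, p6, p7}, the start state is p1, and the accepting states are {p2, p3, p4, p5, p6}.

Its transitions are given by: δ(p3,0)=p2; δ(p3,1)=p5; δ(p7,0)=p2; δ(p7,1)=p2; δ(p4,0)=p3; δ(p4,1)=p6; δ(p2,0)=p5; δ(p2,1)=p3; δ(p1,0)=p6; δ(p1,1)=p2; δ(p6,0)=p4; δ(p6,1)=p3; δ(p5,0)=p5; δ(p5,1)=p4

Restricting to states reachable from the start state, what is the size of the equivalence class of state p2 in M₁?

Reachable states from the start: {p1,p2,p3,p4,p5,p6}. Unreachable: {p7} — drop them.
P0 = {p2,p3,p4,p5,p6} | {p1}.
The partition is now stable with 2 blocks: {p2,p3,p4,p5,p6} | {p1}.
The equivalence class containing p2 is {p2,p3,p4,p5,p6}, of size 5.

5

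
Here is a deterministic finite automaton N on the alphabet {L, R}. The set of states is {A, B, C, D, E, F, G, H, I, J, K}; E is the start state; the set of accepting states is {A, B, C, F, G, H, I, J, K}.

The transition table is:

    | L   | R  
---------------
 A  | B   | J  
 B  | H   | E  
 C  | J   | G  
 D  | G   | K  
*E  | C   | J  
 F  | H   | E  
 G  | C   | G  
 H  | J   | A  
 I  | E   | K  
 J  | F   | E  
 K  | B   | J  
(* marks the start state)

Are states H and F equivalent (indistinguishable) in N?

No

First remove the unreachable states {D,I,K}; 8 states remain.
Initial partition by acceptance: {A,B,C,F,G,H,J} | {E}.
Split {A,B,C,F,G,H,J} by δ(·,R) → {A,C,G,H} and {B,F,J}.
Split {A,C,G,H} by δ(·,L) → {A,C,H} and {G}.
On input R, block {A,C,H} splits into {A} and {C} and {H}.
Refine {B,F,J} on symbol L: members go to different blocks, giving {B,F} and {J}.
Stable partition: {A} | {E} | {B,F} | {G} | {C} | {H} | {J} — 7 equivalence classes.
H and F end up in different blocks, so they are distinguishable. For instance, the string 'R' is accepted from only H.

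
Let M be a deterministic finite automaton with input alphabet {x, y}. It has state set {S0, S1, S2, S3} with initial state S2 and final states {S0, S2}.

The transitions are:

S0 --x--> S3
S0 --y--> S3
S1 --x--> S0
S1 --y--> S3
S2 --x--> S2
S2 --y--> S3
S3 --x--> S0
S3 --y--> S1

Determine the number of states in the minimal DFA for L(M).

P0 = {S0,S2} | {S1,S3}.
Split {S0,S2} by δ(·,x) → {S0} and {S2}.
The partition is now stable with 3 blocks: {S0} | {S1,S3} | {S2}.

3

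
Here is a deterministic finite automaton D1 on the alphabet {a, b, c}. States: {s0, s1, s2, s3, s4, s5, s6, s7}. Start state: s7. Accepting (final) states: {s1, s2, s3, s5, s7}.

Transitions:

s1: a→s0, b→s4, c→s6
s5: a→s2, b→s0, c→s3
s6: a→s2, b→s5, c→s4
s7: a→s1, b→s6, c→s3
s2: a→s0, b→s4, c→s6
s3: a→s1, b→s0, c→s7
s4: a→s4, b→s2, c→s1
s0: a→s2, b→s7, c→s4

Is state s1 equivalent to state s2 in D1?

Yes

Every state is reachable, so we keep all 8.
P0 = {s1,s2,s3,s5,s7} | {s0,s4,s6}.
Refine {s1,s2,s3,s5,s7} on symbol a: members go to different blocks, giving {s3,s5,s7} and {s1,s2}.
Split {s0,s4,s6} by δ(·,a) → {s0,s6} and {s4}.
The partition is now stable with 4 blocks: {s3,s5,s7} | {s0,s6} | {s1,s2} | {s4}.
s1 and s2 lie in the same block of the stable partition, so they are equivalent — no string distinguishes them.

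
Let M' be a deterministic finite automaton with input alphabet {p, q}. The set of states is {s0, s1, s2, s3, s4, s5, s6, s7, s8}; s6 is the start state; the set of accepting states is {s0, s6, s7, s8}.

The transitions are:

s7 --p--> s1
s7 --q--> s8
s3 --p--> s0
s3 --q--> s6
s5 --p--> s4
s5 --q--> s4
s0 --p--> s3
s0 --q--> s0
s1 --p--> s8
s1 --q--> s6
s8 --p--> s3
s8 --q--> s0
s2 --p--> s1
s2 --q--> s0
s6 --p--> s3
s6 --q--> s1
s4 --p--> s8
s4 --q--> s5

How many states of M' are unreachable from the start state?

4

BFS from s6 reaches {s0, s1, s3, s6, s8}; the 4 state(s) s2, s4, s5, s7 are never visited.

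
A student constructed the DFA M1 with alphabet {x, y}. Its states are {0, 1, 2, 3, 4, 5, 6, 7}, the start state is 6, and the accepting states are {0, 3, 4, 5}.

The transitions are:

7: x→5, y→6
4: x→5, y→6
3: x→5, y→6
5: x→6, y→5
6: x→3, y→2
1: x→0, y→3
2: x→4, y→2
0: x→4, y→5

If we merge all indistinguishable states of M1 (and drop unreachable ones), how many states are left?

3

Reachable states from the start: {2,3,4,5,6}. Unreachable: {0,1,7} — drop them.
Start with accepting vs non-accepting: {3,4,5} | {2,6}.
Refine {3,4,5} on symbol x: members go to different blocks, giving {3,4} and {5}.
Stable partition: {3,4} | {2,6} | {5} — 3 equivalence classes.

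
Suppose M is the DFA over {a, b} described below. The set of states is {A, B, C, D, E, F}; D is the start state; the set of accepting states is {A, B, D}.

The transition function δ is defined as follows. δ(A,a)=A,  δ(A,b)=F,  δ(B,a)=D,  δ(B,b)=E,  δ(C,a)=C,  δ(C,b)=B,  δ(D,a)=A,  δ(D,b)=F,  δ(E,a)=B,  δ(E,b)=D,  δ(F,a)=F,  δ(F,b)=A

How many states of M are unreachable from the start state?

No path from D leads to B, C, E; the other 3 states are all reachable.

3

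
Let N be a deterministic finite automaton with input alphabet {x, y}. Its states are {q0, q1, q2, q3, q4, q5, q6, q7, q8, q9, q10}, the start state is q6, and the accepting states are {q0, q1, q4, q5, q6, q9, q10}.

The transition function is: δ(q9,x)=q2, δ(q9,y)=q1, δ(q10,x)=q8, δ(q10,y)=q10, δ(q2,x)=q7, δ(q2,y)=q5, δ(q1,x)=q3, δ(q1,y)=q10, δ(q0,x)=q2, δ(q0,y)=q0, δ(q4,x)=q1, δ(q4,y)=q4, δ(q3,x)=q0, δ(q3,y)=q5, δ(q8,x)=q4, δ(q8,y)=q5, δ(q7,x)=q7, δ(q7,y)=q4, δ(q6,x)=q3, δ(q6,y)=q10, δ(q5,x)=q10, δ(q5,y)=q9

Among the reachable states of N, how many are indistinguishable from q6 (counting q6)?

Every state is reachable, so we keep all 11.
Start with accepting vs non-accepting: {q0,q1,q4,q5,q6,q9,q10} | {q2,q3,q7,q8}.
Refine {q0,q1,q4,q5,q6,q9,q10} on symbol x: members go to different blocks, giving {q0,q1,q6,q9,q10} and {q4,q5}.
Refine {q2,q3,q7,q8} on symbol x: members go to different blocks, giving {q2,q7} and {q3} and {q8}.
Split {q0,q1,q6,q9,q10} by δ(·,x) → {q0,q9} and {q1,q6} and {q10}.
On input y, block {q0,q9} splits into {q0} and {q9}.
On input x, block {q4,q5} splits into {q4} and {q5}.
On input y, block {q2,q7} splits into {q2} and {q7}.
Stable partition: {q0} | {q2} | {q4} | {q3} | {q8} | {q1,q6} | {q10} | {q9} | {q5} | {q7} — 10 equivalence classes.
State q6 belongs to the block {q1,q6}, which has 2 states.

2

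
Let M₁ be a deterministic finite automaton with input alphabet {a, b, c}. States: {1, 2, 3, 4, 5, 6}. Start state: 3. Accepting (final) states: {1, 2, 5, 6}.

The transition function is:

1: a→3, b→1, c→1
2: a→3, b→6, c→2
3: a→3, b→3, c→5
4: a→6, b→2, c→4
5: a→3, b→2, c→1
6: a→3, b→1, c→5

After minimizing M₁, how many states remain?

First remove the unreachable states {4}; 5 states remain.
Start with accepting vs non-accepting: {1,2,5,6} | {3}.
Stable partition: {1,2,5,6} | {3} — 2 equivalence classes.

2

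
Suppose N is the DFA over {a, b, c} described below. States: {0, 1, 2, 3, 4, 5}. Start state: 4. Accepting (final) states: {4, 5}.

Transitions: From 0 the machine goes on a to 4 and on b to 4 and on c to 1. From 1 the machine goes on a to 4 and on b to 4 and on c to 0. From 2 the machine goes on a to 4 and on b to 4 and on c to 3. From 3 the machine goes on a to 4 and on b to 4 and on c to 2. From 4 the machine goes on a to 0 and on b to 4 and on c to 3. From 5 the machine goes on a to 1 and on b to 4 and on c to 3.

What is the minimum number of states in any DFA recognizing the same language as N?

2

States {5} cannot be reached from the start state, so discard them.
Start with accepting vs non-accepting: {4} | {0,1,2,3}.
No further refinement is possible. Final partition (2 blocks): {4} | {0,1,2,3}.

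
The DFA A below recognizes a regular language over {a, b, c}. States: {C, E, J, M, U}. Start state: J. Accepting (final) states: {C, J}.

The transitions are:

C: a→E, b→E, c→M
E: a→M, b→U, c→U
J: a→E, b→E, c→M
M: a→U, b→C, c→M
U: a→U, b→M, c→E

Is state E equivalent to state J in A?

No

Every state is reachable, so we keep all 5.
Initial partition by acceptance: {C,J} | {E,M,U}.
Split {E,M,U} by δ(·,b) → {E,U} and {M}.
Refine {E,U} on symbol a: members go to different blocks, giving {U} and {E}.
Stable partition: {C,J} | {U} | {M} | {E} — 4 equivalence classes.
E and J end up in different blocks, so they are distinguishable. For instance, the string 'ε' is accepted from only J.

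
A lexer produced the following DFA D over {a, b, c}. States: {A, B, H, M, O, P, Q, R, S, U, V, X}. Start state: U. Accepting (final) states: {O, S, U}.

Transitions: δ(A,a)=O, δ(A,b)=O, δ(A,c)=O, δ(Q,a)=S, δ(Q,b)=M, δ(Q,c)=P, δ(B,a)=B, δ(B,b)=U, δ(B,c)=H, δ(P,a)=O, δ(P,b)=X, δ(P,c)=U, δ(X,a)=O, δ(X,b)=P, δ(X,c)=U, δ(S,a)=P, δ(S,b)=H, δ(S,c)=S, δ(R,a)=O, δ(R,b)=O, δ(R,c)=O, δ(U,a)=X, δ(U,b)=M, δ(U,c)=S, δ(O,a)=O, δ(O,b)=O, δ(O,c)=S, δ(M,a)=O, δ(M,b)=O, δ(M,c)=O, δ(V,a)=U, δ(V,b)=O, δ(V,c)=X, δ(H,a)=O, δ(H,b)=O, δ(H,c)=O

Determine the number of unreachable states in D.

Starting at U and following transitions, the reachable set is {H, M, O, P, S, U, X}. That leaves A, B, Q, R, V unreachable — 5 in total.

5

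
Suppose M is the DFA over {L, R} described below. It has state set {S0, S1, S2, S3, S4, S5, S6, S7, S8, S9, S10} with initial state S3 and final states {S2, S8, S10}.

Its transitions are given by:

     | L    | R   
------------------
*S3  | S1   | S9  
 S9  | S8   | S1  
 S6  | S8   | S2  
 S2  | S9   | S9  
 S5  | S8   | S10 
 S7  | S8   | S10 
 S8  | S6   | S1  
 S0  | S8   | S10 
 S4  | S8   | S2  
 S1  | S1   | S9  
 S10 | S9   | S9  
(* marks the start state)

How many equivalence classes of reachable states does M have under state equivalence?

First remove the unreachable states {S0,S4,S5,S7,S10}; 6 states remain.
Start with accepting vs non-accepting: {S2,S8} | {S1,S3,S6,S9}.
On input L, block {S1,S3,S6,S9} splits into {S1,S3} and {S6,S9}.
Split {S2,S8} by δ(·,R) → {S2} and {S8}.
On input R, block {S6,S9} splits into {S6} and {S9}.
The partition is now stable with 5 blocks: {S2} | {S1,S3} | {S6} | {S8} | {S9}.

5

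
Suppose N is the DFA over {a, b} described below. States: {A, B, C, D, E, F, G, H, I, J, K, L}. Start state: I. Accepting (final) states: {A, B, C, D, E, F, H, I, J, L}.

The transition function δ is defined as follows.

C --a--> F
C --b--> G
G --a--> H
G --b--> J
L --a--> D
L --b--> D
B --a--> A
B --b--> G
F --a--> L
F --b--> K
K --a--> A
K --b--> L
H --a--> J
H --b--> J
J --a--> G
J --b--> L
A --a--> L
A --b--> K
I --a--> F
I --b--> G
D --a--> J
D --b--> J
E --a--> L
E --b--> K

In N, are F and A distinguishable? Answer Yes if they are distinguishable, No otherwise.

Reachable states from the start: {A,D,F,G,H,I,J,K,L}. Unreachable: {B,C,E} — drop them.
P0 = {A,D,F,H,I,J,L} | {G,K}.
On input a, block {A,D,F,H,I,J,L} splits into {A,D,F,H,I,L} and {J}.
Split {A,D,F,H,I,L} by δ(·,a) → {A,F,I,L} and {D,H}.
Split {A,F,I,L} by δ(·,a) → {A,F,I} and {L}.
Refine {A,F,I} on symbol a: members go to different blocks, giving {A,F} and {I}.
Split {G,K} by δ(·,a) → {G} and {K}.
No further refinement is possible. Final partition (7 blocks): {A,F} | {G} | {J} | {D,H} | {L} | {I} | {K}.
F and A lie in the same block of the stable partition, so they are equivalent — no string distinguishes them.

No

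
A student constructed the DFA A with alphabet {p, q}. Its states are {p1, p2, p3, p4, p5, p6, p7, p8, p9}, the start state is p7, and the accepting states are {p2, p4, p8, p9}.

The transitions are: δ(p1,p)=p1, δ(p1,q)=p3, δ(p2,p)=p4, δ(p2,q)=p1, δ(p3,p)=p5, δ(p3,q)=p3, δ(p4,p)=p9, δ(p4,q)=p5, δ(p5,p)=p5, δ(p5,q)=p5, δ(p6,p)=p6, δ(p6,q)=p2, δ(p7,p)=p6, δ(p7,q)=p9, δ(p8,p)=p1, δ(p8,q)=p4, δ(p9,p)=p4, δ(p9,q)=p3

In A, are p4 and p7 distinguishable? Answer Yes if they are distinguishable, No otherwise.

Yes

States {p8} cannot be reached from the start state, so discard them.
Start with accepting vs non-accepting: {p2,p4,p9} | {p1,p3,p5,p6,p7}.
Refine {p1,p3,p5,p6,p7} on symbol q: members go to different blocks, giving {p1,p3,p5} and {p6,p7}.
The partition is now stable with 3 blocks: {p2,p4,p9} | {p1,p3,p5} | {p6,p7}.
p4 and p7 end up in different blocks, so they are distinguishable. For instance, the string 'ε' is accepted from only p4.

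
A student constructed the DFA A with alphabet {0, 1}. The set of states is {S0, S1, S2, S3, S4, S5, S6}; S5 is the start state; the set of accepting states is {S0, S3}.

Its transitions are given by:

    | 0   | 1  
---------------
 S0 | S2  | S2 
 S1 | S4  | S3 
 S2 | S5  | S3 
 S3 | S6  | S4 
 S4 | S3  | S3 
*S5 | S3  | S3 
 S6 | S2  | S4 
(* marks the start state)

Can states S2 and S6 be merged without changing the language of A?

No

First remove the unreachable states {S0,S1}; 5 states remain.
P0 = {S3} | {S2,S4,S5,S6}.
On input 0, block {S2,S4,S5,S6} splits into {S2,S6} and {S4,S5}.
Refine {S2,S6} on symbol 0: members go to different blocks, giving {S2} and {S6}.
The partition is now stable with 4 blocks: {S3} | {S2} | {S4,S5} | {S6}.
S2 and S6 end up in different blocks, so they are distinguishable. For instance, the string '1' is accepted from only S2.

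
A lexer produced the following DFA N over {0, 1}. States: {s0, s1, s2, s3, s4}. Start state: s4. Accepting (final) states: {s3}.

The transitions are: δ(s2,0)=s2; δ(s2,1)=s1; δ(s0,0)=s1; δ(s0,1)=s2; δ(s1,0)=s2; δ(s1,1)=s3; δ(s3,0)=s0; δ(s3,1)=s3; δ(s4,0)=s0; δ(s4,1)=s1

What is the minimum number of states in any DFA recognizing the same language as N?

Every state is reachable, so we keep all 5.
Initial partition by acceptance: {s3} | {s0,s1,s2,s4}.
Split {s0,s1,s2,s4} by δ(·,1) → {s0,s2,s4} and {s1}.
Split {s0,s2,s4} by δ(·,0) → {s2,s4} and {s0}.
On input 0, block {s2,s4} splits into {s2} and {s4}.
No further refinement is possible. Final partition (5 blocks): {s3} | {s2} | {s1} | {s0} | {s4}.

5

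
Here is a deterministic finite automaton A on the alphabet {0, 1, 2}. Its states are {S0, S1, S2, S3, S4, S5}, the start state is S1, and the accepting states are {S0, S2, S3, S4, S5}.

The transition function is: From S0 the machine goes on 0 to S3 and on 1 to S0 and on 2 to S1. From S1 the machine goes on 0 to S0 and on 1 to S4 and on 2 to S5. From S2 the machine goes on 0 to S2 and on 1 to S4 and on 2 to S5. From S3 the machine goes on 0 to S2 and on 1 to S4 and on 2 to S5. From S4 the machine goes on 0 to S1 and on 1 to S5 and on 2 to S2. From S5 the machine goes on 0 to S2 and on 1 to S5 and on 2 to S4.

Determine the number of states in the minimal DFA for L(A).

5

Start with accepting vs non-accepting: {S0,S2,S3,S4,S5} | {S1}.
On input 0, block {S0,S2,S3,S4,S5} splits into {S0,S2,S3,S5} and {S4}.
Refine {S0,S2,S3,S5} on symbol 1: members go to different blocks, giving {S0,S5} and {S2,S3}.
Refine {S0,S5} on symbol 2: members go to different blocks, giving {S0} and {S5}.
The partition is now stable with 5 blocks: {S0} | {S1} | {S4} | {S2,S3} | {S5}.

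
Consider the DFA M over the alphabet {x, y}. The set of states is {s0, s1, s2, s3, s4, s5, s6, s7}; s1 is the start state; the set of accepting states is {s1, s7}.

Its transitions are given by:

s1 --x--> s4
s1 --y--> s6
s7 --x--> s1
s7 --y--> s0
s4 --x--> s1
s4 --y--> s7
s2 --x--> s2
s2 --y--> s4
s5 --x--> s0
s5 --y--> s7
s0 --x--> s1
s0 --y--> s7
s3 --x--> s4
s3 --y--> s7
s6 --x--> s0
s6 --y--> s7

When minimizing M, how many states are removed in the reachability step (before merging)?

3

BFS from s1 reaches {s0, s1, s4, s6, s7}; the 3 state(s) s2, s3, s5 are never visited.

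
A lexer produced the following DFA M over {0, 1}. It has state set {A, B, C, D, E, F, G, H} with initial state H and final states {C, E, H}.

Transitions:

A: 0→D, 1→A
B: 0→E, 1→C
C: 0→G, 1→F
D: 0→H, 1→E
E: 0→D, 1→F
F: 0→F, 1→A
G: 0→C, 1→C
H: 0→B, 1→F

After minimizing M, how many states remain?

4

Initial partition by acceptance: {C,E,H} | {A,B,D,F,G}.
Refine {A,B,D,F,G} on symbol 0: members go to different blocks, giving {B,D,G} and {A,F}.
Split {A,F} by δ(·,0) → {A} and {F}.
Stable partition: {C,E,H} | {B,D,G} | {A} | {F} — 4 equivalence classes.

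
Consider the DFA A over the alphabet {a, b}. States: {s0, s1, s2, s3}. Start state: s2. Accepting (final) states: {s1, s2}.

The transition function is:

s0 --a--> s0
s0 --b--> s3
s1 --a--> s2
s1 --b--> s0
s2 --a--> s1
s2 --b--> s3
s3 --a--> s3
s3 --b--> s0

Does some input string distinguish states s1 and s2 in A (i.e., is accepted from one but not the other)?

Every state is reachable, so we keep all 4.
P0 = {s1,s2} | {s0,s3}.
Stable partition: {s1,s2} | {s0,s3} — 2 equivalence classes.
s1 and s2 lie in the same block of the stable partition, so they are equivalent — no string distinguishes them.

No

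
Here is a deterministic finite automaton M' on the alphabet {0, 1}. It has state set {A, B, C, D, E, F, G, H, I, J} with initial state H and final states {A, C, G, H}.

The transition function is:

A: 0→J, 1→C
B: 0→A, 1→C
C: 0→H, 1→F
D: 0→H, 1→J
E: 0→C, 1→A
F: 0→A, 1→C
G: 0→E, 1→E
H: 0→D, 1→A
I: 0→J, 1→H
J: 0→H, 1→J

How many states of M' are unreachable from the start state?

4

No path from H leads to B, E, G, I; the other 6 states are all reachable.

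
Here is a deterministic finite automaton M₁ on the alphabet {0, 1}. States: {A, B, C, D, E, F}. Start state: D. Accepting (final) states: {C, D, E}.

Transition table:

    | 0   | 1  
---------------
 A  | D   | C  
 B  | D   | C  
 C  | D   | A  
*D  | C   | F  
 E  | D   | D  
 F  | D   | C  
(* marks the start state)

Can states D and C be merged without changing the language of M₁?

Yes

Reachable states from the start: {A,C,D,F}. Unreachable: {B,E} — drop them.
Initial partition by acceptance: {C,D} | {A,F}.
No further refinement is possible. Final partition (2 blocks): {C,D} | {A,F}.
D and C lie in the same block of the stable partition, so they are equivalent — no string distinguishes them.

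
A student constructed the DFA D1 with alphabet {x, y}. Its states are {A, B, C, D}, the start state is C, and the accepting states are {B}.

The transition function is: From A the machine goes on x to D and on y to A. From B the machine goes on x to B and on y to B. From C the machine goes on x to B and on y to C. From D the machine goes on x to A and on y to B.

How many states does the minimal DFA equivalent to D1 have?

2

Reachable states from the start: {B,C}. Unreachable: {A,D} — drop them.
P0 = {B} | {C}.
Stable partition: {B} | {C} — 2 equivalence classes.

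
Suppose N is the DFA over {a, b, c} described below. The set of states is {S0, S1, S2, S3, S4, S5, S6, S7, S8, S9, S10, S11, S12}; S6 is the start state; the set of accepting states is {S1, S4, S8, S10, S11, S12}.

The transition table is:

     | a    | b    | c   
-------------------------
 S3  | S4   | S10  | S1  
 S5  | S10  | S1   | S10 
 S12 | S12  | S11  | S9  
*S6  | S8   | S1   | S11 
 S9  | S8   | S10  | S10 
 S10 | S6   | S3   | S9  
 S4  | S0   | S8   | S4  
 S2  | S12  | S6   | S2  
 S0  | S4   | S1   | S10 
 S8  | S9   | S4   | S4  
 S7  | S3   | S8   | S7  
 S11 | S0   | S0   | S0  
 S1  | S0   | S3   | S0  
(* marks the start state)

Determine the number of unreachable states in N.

Starting at S6 and following transitions, the reachable set is {S0, S1, S3, S4, S6, S8, S9, S10, S11}. That leaves S2, S5, S7, S12 unreachable — 4 in total.

4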